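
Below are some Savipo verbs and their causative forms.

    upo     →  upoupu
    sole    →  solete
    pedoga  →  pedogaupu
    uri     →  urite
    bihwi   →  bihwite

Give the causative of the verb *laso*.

lasoupu

Looking at the last vowel of each stem: -te when the last vowel of the stem is a front vowel (*sole*, *uri*, *bihwi*); -upu when the last vowel of the stem is a back vowel (*upo*, *pedoga*).
*laso* — last vowel /o/ (a back vowel) → -upu → *lasoupu*.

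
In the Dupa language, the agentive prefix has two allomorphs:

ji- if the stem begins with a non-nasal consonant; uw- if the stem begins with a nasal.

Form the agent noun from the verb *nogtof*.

Since the first consonant of *nogtof* is /n/ (a nasal), it takes uw-, giving *uwnogtof*.

uwnogtof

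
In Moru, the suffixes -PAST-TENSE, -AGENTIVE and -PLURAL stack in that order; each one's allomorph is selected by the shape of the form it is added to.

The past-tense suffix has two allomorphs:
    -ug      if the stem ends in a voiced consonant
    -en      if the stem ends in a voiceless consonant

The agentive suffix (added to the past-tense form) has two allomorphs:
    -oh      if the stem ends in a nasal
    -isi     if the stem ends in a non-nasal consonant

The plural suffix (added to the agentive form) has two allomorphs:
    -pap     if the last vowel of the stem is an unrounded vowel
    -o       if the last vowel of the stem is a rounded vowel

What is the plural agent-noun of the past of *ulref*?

ulrefenoho

The final consonant of *ulref* is /f/, which is voiceless, so the past-tense suffix is -en, giving *ulrefen*.
The final consonant of the past-tense form *ulrefen* is /n/, which is a nasal, so the agentive suffix is -oh, giving *ulrefenoh*.
Since the last vowel of the agentive form *ulrefenoh* is /o/ (a rounded vowel), it takes -o, giving *ulrefenoho*.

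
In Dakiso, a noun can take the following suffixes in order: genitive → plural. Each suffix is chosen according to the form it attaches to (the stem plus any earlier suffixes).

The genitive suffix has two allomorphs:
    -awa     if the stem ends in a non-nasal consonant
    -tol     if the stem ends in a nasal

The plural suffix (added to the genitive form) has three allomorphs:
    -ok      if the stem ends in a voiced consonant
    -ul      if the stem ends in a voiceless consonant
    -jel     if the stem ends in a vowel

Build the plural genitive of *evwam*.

evwamtolok

*evwam* — final consonant /m/ (a nasal) → -tol → *evwamtol*.
The genitive form *evwamtol*: final sound = /l/, a voiced consonant → -ok → *evwamtolok*.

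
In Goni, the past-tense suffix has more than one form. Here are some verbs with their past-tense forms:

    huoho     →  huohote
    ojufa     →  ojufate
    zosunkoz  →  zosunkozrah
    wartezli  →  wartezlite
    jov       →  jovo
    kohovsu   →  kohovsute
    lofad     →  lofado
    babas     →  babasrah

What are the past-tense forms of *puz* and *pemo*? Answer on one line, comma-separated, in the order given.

Looking at the final sound of each stem: -rah when the stem ends in a sibilant (*zosunkoz*, *babas*); -o when the stem ends in a non-sibilant consonant (*jov*, *lofad*); -te when the stem ends in a vowel (*huoho*, *ojufa*, *wartezli*, *kohovsu*).
*puz*: final sound = /z/, a sibilant → -rah → *puzrah*.
*pemo*: final sound = /o/, a vowel → -te → *pemote*.

puzrah, pemote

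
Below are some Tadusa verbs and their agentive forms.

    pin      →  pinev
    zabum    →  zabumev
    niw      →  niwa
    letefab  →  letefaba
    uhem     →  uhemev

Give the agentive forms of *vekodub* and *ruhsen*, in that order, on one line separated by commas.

The alternation tracks the final consonant of the stem — -ev when the stem ends in a nasal (*pin*, *zabum*, *uhem*); -a when the stem ends in a non-nasal consonant (*niw*, *letefab*).
*vekodub* — final consonant /b/ (non-nasal) → -a → *vekoduba*.
*ruhsen* — final consonant /n/ (a nasal) → -ev → *ruhsenev*.

vekoduba, ruhsenev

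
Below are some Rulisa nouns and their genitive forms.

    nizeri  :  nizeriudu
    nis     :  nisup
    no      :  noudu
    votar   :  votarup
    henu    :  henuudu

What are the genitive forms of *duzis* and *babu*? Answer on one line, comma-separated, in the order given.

duzisup, babuudu

The suffix is conditioned by the final sound: -up when the stem ends in a consonant (*nis*, *votar*); -udu when the stem ends in a vowel (*nizeri*, *no*, *henu*).
*duzis*: final sound = /s/, a consonant → -up → *duzisup*.
The final sound of *babu* is /u/, which is a vowel, so the suffix is -udu, giving *babuudu*.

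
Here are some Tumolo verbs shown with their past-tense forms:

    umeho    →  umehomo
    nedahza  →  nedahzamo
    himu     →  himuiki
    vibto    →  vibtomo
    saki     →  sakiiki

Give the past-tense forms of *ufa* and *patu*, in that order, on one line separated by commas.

Looking at the last vowel of each stem: -iki when the last vowel of the stem is a high vowel (*himu*, *saki*); -mo when the last vowel of the stem is a non-high vowel (*umeho*, *nedahza*, *vibto*).
Since the last vowel of *ufa* is /a/ (a non-high vowel), it takes -mo, giving *ufamo*.
Since the last vowel of *patu* is /u/ (a high vowel), it takes -iki, giving *patuiki*.

ufamo, patuiki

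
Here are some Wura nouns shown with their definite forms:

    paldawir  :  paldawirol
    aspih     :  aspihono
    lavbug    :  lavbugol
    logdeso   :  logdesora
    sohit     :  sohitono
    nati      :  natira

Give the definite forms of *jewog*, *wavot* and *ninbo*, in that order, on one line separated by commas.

jewogol, wavotono, ninbora

The alternation tracks the final sound of the stem — -ono when the stem ends in a voiceless consonant (*aspih*, *sohit*); -ol when the stem ends in a voiced consonant (*paldawir*, *lavbug*); -ra when the stem ends in a vowel (*logdeso*, *nati*).
*jewog* — final sound /g/ (a voiced consonant) → -ol → *jewogol*.
Since the final sound of *wavot* is /t/ (a voiceless consonant), it takes -ono, giving *wavotono*.
*ninbo*: final sound = /o/, a vowel → -ra → *ninbora*.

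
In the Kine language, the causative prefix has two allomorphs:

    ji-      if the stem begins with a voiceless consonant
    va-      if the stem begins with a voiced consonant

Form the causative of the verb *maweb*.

Since the first consonant of *maweb* is /m/ (voiced), it takes va-, giving *vamaweb*.

vamaweb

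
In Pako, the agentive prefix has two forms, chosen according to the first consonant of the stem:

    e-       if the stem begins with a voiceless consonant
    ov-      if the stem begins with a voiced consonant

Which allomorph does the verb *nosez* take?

ov-

*nosez*: first consonant = /n/, voiced → ov-.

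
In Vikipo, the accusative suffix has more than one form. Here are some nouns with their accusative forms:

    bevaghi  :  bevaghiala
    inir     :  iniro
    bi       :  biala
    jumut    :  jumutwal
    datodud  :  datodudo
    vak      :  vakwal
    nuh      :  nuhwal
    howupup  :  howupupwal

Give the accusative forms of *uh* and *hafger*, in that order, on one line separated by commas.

uhwal, hafgero

Looking at the final sound of each stem: -wal when the stem ends in a voiceless consonant (*jumut*, *vak*, *nuh*, *howupup*); -o when the stem ends in a voiced consonant (*inir*, *datodud*); -ala when the stem ends in a vowel (*bevaghi*, *bi*).
*uh*: final sound = /h/, a voiceless consonant → -wal → *uhwal*.
The final sound of *hafger* is /r/, which is a voiced consonant, so the suffix is -o, giving *hafgero*.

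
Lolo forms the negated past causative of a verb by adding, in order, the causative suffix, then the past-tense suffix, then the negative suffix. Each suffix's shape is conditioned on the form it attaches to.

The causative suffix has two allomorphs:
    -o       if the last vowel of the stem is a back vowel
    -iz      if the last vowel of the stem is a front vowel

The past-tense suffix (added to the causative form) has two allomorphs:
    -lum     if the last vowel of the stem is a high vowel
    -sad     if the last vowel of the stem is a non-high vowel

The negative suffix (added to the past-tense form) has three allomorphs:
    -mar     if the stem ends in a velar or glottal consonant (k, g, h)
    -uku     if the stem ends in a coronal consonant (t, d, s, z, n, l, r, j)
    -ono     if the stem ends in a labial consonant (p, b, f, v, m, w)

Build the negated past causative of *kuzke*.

kuzkeizlumono

*kuzke* — last vowel /e/ (a front vowel) → -iz → *kuzkeiz*.
The causative form *kuzkeiz*: last vowel = /i/, a high vowel → -lum → *kuzkeizlum*.
The past-tense form *kuzkeizlum* — final consonant /m/ (labial) → -ono → *kuzkeizlumono*.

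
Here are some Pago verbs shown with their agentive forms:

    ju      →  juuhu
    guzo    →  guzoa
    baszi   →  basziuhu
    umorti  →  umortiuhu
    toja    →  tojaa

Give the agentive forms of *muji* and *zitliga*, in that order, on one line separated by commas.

Looking at the last vowel of each stem: -uhu when the last vowel of the stem is a high vowel (*ju*, *baszi*, *umorti*); -a when the last vowel of the stem is a non-high vowel (*guzo*, *toja*).
The last vowel of *muji* is /i/, which is a high vowel, so the suffix is -uhu, giving *mujiuhu*.
*zitliga*: last vowel = /a/, a non-high vowel → -a → *zitligaa*.

mujiuhu, zitligaa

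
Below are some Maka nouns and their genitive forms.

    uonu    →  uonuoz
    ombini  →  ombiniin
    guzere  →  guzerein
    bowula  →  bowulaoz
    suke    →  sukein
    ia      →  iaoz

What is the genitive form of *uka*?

Looking at the last vowel of each stem: -in when the last vowel of the stem is a front vowel (*ombini*, *guzere*, *suke*); -oz when the last vowel of the stem is a back vowel (*uonu*, *bowula*, *ia*).
Since the last vowel of *uka* is /a/ (a back vowel), it takes -oz, giving *ukaoz*.

ukaoz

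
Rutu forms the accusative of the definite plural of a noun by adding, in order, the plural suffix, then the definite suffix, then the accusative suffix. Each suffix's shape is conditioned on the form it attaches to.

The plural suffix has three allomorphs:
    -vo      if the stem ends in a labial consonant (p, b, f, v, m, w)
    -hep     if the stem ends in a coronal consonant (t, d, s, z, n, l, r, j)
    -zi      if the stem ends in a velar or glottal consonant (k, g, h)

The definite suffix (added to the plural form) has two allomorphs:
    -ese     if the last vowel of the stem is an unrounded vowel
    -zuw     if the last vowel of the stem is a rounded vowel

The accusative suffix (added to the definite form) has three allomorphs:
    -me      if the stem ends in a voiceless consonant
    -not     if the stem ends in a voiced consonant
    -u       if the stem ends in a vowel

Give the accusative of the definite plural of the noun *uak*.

uakzieseu

*uak*: final consonant = /k/, velar/glottal → -zi → *uakzi*.
The plural form *uakzi*: last vowel = /i/, an unrounded vowel → -ese → *uakziese*.
Since the final sound of the definite form *uakziese* is /e/ (a vowel), it takes -u, giving *uakzieseu*.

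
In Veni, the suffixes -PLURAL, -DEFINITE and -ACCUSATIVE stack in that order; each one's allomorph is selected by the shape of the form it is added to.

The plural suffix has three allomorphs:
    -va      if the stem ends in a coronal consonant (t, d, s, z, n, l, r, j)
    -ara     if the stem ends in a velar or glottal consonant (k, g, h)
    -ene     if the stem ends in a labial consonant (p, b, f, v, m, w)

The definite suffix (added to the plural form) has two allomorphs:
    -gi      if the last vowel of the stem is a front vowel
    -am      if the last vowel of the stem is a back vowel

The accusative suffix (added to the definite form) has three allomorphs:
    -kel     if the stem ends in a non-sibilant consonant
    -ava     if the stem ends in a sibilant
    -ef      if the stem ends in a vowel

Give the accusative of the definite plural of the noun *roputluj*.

*roputluj*: final consonant = /j/, coronal → -va → *roputlujva*.
The last vowel of the plural form *roputlujva* is /a/, which is a back vowel, so the definite suffix is -am, giving *roputlujvaam*.
The definite form *roputlujvaam* — final sound /m/ (a non-sibilant consonant) → -kel → *roputlujvaamkel*.

roputlujvaamkel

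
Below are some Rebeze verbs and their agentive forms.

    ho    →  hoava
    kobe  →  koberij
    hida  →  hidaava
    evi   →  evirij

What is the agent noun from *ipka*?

The suffix is conditioned by the last vowel: -rij when the last vowel of the stem is a front vowel (*kobe*, *evi*); -ava when the last vowel of the stem is a back vowel (*ho*, *hida*).
Since the last vowel of *ipka* is /a/ (a back vowel), it takes -ava, giving *ipkaava*.

ipkaava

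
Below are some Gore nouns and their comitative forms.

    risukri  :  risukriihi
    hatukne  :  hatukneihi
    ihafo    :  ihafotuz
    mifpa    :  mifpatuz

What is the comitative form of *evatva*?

evatvatuz

The suffix is conditioned by the last vowel: -ihi when the last vowel of the stem is a front vowel (*risukri*, *hatukne*); -tuz when the last vowel of the stem is a back vowel (*ihafo*, *mifpa*).
The last vowel of *evatva* is /a/, which is a back vowel, so the suffix is -tuz, giving *evatvatuz*.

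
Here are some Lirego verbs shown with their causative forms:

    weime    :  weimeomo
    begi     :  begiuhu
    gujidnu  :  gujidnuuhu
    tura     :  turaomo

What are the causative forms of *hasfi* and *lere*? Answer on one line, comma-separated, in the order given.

hasfiuhu, lereomo

The alternation tracks the last vowel of the stem — -uhu when the last vowel of the stem is a high vowel (*begi*, *gujidnu*); -omo when the last vowel of the stem is a non-high vowel (*weime*, *tura*).
*hasfi* — last vowel /i/ (a high vowel) → -uhu → *hasfiuhu*.
Since the last vowel of *lere* is /e/ (a non-high vowel), it takes -omo, giving *lereomo*.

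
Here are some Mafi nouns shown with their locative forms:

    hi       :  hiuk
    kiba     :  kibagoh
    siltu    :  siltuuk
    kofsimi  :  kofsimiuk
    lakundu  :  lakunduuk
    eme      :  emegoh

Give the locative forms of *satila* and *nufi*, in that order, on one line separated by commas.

satilagoh, nufiuk

The suffix is conditioned by the last vowel: -uk when the last vowel of the stem is a high vowel (*hi*, *siltu*, *kofsimi*, *lakundu*); -goh when the last vowel of the stem is a non-high vowel (*kiba*, *eme*).
Since the last vowel of *satila* is /a/ (a non-high vowel), it takes -goh, giving *satilagoh*.
The last vowel of *nufi* is /i/, which is a high vowel, so the suffix is -uk, giving *nufiuk*.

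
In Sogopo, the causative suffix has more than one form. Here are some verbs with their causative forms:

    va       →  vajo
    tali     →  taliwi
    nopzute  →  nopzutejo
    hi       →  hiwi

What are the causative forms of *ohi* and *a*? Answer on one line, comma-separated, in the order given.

ohiwi, ajo

The pattern is height harmony: -wi when the last vowel of the stem is a high vowel (*tali*, *hi*); -jo when the last vowel of the stem is a non-high vowel (*va*, *nopzute*).
The last vowel of *ohi* is /i/, which is a high vowel, so the suffix is -wi, giving *ohiwi*.
*a*: last vowel = /a/, a non-high vowel → -jo → *ajo*.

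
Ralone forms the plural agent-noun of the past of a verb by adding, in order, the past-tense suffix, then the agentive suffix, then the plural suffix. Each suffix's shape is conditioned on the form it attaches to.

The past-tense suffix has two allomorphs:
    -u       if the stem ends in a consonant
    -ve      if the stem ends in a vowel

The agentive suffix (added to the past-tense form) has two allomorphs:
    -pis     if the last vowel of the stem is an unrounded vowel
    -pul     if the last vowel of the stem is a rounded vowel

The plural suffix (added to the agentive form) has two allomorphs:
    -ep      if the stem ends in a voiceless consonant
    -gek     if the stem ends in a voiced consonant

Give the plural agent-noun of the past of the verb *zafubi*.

zafubivepisep

The final sound of *zafubi* is /i/, which is a vowel, so the past-tense suffix is -ve, giving *zafubive*.
Since the last vowel of the past-tense form *zafubive* is /e/ (an unrounded vowel), it takes -pis, giving *zafubivepis*.
Since the final consonant of the agentive form *zafubivepis* is /s/ (voiceless), it takes -ep, giving *zafubivepisep*.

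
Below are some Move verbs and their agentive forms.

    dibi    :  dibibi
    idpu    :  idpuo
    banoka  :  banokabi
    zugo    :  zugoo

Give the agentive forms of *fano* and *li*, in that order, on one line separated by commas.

fanoo, libi

Looking at the last vowel of each stem: -o when the last vowel of the stem is a rounded vowel (*idpu*, *zugo*); -bi when the last vowel of the stem is an unrounded vowel (*dibi*, *banoka*).
*fano*: last vowel = /o/, a rounded vowel → -o → *fanoo*.
The last vowel of *li* is /i/, which is an unrounded vowel, so the suffix is -bi, giving *libi*.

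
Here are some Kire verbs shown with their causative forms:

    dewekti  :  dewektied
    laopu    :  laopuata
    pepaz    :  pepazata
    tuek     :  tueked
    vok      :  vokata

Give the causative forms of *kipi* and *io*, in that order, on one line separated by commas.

Looking at the last vowel of each stem: -ed when the last vowel of the stem is a front vowel (*dewekti*, *tuek*); -ata when the last vowel of the stem is a back vowel (*laopu*, *pepaz*, *vok*).
*kipi* — last vowel /i/ (a front vowel) → -ed → *kipied*.
*io* — last vowel /o/ (a back vowel) → -ata → *ioata*.

kipied, ioata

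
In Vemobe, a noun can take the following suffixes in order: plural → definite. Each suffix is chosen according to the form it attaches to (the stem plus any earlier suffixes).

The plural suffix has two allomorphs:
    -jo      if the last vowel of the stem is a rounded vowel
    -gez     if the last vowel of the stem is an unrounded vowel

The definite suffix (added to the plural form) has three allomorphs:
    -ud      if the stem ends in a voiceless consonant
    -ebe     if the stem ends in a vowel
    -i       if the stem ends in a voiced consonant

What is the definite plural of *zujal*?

zujalgezi

*zujal*: last vowel = /a/, an unrounded vowel → -gez → *zujalgez*.
Since the final sound of the plural form *zujalgez* is /z/ (a voiced consonant), it takes -i, giving *zujalgezi*.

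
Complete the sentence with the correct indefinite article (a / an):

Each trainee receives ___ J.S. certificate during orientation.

The indefinite article is chosen by the initial *sound* of the following word, not its spelling.
The initialism *J.S.* is read letter by letter; the first letter, J, is pronounced /dʒeɪ/, which begins with a consonant sound.
So the article is *a*: Each trainee receives a J.S. certificate during orientation.

a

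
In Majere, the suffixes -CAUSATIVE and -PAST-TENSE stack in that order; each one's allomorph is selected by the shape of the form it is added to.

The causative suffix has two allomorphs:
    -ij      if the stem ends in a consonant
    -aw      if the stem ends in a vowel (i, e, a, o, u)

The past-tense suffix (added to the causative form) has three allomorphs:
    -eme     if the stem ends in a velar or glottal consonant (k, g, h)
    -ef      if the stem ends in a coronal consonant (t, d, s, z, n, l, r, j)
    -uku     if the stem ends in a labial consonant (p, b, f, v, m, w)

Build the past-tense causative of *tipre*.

*tipre* — final sound /e/ (a vowel) → -aw → *tipreaw*.
The causative form *tipreaw*: final consonant = /w/, labial → -uku → *tipreawuku*.

tipreawuku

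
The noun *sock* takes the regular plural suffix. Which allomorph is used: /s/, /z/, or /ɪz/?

/s/

The stem *sock* ends in a voiceless non-sibilant consonant.
The plural suffix surfaces as /ɪz/ after sibilants, /s/ after other voiceless consonants, and /z/ after other voiced sounds.
So the plural -s on *sock* is pronounced /s/.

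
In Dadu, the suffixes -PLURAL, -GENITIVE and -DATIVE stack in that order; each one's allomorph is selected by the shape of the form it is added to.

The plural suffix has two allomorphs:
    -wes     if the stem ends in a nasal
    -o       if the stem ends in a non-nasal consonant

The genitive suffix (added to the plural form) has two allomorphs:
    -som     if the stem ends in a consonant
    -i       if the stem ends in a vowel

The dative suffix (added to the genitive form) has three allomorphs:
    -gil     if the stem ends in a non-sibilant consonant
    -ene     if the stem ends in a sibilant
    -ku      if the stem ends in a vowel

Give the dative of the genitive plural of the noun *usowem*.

usowemwessomgil

*usowem* — final consonant /m/ (a nasal) → -wes → *usowemwes*.
The final sound of the plural form *usowemwes* is /s/, which is a consonant, so the genitive suffix is -som, giving *usowemwessom*.
Since the final sound of the genitive form *usowemwessom* is /m/ (a non-sibilant consonant), it takes -gil, giving *usowemwessomgil*.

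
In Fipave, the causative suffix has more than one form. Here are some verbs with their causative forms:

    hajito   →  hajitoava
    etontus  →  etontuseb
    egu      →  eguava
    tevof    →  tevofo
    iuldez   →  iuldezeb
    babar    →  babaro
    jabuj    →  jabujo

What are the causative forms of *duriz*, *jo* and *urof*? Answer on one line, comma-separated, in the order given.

durizeb, joava, urofo

The alternation tracks the final sound of the stem — -eb when the stem ends in a sibilant (*etontus*, *iuldez*); -o when the stem ends in a non-sibilant consonant (*tevof*, *babar*, *jabuj*); -ava when the stem ends in a vowel (*hajito*, *egu*).
Since the final sound of *duriz* is /z/ (a sibilant), it takes -eb, giving *durizeb*.
*jo* — final sound /o/ (a vowel) → -ava → *joava*.
The final sound of *urof* is /f/, which is a non-sibilant consonant, so the suffix is -o, giving *urofo*.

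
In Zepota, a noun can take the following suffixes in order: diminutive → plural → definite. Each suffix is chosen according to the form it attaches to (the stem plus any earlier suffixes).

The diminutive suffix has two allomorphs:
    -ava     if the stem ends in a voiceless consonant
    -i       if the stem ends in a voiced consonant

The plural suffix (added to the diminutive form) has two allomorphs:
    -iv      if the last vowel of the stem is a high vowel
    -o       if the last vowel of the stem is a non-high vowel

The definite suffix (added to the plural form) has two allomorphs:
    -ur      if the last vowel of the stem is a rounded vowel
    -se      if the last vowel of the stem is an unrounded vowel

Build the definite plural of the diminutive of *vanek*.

Since the final consonant of *vanek* is /k/ (voiceless), it takes -ava, giving *vanekava*.
Since the last vowel of the diminutive form *vanekava* is /a/ (a non-high vowel), it takes -o, giving *vanekavao*.
The plural form *vanekavao*: last vowel = /o/, a rounded vowel → -ur → *vanekavaour*.

vanekavaour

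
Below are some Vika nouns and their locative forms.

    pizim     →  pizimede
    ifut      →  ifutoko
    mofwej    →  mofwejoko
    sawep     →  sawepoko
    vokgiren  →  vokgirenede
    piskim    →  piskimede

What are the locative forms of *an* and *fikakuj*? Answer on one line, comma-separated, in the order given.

anede, fikakujoko

The pattern is nasality of the final consonant: -ede when the stem ends in a nasal (*pizim*, *vokgiren*, *piskim*); -oko when the stem ends in a non-nasal consonant (*ifut*, *mofwej*, *sawep*).
*an* — final consonant /n/ (a nasal) → -ede → *anede*.
Since the final consonant of *fikakuj* is /j/ (non-nasal), it takes -oko, giving *fikakujoko*.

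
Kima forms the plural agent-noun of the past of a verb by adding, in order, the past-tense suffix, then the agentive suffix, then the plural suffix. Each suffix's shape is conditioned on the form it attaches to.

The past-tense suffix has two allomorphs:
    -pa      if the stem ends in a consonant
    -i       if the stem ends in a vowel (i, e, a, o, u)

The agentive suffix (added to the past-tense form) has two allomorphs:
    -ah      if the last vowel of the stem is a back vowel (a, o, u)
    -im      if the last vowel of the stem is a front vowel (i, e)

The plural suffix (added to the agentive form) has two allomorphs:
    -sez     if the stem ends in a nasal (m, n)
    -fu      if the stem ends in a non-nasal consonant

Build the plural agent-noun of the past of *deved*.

The final sound of *deved* is /d/, which is a consonant, so the past-tense suffix is -pa, giving *devedpa*.
The past-tense form *devedpa*: last vowel = /a/, a back vowel → -ah → *devedpaah*.
The final consonant of the agentive form *devedpaah* is /h/, which is non-nasal, so the plural suffix is -fu, giving *devedpaahfu*.

devedpaahfu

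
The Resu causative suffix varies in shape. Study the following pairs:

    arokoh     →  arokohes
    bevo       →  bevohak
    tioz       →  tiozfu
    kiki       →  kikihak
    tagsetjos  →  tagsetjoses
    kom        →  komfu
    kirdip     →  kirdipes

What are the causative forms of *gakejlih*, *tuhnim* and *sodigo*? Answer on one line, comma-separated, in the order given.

The alternation tracks the final sound of the stem — -es when the stem ends in a voiceless consonant (*arokoh*, *tagsetjos*, *kirdip*); -fu when the stem ends in a voiced consonant (*tioz*, *kom*); -hak when the stem ends in a vowel (*bevo*, *kiki*).
Since the final sound of *gakejlih* is /h/ (a voiceless consonant), it takes -es, giving *gakejlihes*.
Since the final sound of *tuhnim* is /m/ (a voiced consonant), it takes -fu, giving *tuhnimfu*.
Since the final sound of *sodigo* is /o/ (a vowel), it takes -hak, giving *sodigohak*.

gakejlihes, tuhnimfu, sodigohak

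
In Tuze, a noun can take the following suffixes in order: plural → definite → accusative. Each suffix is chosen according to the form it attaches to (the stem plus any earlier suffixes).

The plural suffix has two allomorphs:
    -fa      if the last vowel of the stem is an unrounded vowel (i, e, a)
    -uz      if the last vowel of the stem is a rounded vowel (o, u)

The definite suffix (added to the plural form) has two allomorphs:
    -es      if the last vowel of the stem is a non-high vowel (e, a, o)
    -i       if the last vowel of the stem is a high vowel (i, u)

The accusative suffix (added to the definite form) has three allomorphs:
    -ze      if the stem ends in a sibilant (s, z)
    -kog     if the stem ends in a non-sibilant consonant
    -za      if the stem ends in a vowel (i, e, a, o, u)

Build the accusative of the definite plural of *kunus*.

kunusuziza

*kunus* — last vowel /u/ (a rounded vowel) → -uz → *kunusuz*.
Since the last vowel of the plural form *kunusuz* is /u/ (a high vowel), it takes -i, giving *kunusuzi*.
The definite form *kunusuzi* — final sound /i/ (a vowel) → -za → *kunusuziza*.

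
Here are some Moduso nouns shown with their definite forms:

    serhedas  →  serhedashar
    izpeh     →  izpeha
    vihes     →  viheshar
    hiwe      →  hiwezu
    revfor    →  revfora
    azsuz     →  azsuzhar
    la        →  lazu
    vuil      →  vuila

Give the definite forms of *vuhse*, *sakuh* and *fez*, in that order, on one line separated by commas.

vuhsezu, sakuha, fezhar

The alternation tracks the final sound of the stem — -har when the stem ends in a sibilant (*serhedas*, *vihes*, *azsuz*); -a when the stem ends in a non-sibilant consonant (*izpeh*, *revfor*, *vuil*); -zu when the stem ends in a vowel (*hiwe*, *la*).
*vuhse* — final sound /e/ (a vowel) → -zu → *vuhsezu*.
The final sound of *sakuh* is /h/, which is a non-sibilant consonant, so the suffix is -a, giving *sakuha*.
Since the final sound of *fez* is /z/ (a sibilant), it takes -har, giving *fezhar*.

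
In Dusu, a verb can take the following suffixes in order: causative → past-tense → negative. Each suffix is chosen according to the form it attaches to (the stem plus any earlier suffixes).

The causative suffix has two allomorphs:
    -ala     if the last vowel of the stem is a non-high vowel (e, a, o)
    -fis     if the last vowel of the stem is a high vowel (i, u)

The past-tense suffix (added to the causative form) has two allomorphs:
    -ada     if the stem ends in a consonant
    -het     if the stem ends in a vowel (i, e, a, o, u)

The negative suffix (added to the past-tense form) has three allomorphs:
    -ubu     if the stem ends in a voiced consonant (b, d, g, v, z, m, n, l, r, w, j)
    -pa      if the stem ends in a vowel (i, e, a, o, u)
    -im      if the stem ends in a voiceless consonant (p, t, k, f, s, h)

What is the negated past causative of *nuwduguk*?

nuwdugukfisadapa

The last vowel of *nuwduguk* is /u/, which is a high vowel, so the causative suffix is -fis, giving *nuwdugukfis*.
The final sound of the causative form *nuwdugukfis* is /s/, which is a consonant, so the past-tense suffix is -ada, giving *nuwdugukfisada*.
The past-tense form *nuwdugukfisada*: final sound = /a/, a vowel → -pa → *nuwdugukfisadapa*.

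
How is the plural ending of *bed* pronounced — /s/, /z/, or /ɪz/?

The stem *bed* ends in a voiced non-sibilant sound.
The plural suffix surfaces as /ɪz/ after sibilants, /s/ after other voiceless consonants, and /z/ after other voiced sounds.
So the plural -s on *bed* is pronounced /z/.

/z/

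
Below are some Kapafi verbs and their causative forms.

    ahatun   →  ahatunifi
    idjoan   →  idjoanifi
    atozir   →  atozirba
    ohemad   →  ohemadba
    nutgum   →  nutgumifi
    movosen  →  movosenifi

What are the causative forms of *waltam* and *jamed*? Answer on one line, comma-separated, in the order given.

waltamifi, jamedba

The suffix is conditioned by the final consonant: -ifi when the stem ends in a nasal (*ahatun*, *idjoan*, *nutgum*, *movosen*); -ba when the stem ends in a non-nasal consonant (*atozir*, *ohemad*).
*waltam* — final consonant /m/ (a nasal) → -ifi → *waltamifi*.
*jamed*: final consonant = /d/, non-nasal → -ba → *jamedba*.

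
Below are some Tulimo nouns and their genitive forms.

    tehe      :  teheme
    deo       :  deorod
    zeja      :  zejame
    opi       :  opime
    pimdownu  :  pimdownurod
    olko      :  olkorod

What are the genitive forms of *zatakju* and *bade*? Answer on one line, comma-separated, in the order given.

zatakjurod, bademe

The alternation tracks the last vowel of the stem — -rod when the last vowel of the stem is a rounded vowel (*deo*, *pimdownu*, *olko*); -me when the last vowel of the stem is an unrounded vowel (*tehe*, *zeja*, *opi*).
*zatakju* — last vowel /u/ (a rounded vowel) → -rod → *zatakjurod*.
*bade* — last vowel /e/ (an unrounded vowel) → -me → *bademe*.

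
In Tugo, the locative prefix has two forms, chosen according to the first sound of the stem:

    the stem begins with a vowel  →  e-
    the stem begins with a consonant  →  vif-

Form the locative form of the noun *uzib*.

The first sound of *uzib* is /u/, which is a vowel, so the prefix is e-, giving *euzib*.

euzib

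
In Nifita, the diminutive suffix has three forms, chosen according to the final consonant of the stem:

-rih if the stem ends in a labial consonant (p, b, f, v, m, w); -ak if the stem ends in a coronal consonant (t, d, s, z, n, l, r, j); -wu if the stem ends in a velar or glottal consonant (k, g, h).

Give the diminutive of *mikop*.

mikoprih

Since the final consonant of *mikop* is /p/ (labial), it takes -rih, giving *mikoprih*.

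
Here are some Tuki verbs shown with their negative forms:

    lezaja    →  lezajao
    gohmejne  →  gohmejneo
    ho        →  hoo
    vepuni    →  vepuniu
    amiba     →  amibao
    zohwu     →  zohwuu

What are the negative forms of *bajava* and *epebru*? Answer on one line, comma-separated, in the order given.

bajavao, epebruu

The suffix is conditioned by the last vowel: -u when the last vowel of the stem is a high vowel (*vepuni*, *zohwu*); -o when the last vowel of the stem is a non-high vowel (*lezaja*, *gohmejne*, *ho*, *amiba*).
The last vowel of *bajava* is /a/, which is a non-high vowel, so the suffix is -o, giving *bajavao*.
*epebru*: last vowel = /u/, a high vowel → -u → *epebruu*.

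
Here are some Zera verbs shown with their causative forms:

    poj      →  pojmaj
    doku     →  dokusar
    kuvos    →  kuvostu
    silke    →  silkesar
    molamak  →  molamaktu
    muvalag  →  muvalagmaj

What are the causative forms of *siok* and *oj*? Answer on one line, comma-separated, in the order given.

The suffix is conditioned by the final sound: -tu when the stem ends in a voiceless consonant (*kuvos*, *molamak*); -maj when the stem ends in a voiced consonant (*poj*, *muvalag*); -sar when the stem ends in a vowel (*doku*, *silke*).
The final sound of *siok* is /k/, which is a voiceless consonant, so the suffix is -tu, giving *sioktu*.
*oj* — final sound /j/ (a voiced consonant) → -maj → *ojmaj*.

sioktu, ojmaj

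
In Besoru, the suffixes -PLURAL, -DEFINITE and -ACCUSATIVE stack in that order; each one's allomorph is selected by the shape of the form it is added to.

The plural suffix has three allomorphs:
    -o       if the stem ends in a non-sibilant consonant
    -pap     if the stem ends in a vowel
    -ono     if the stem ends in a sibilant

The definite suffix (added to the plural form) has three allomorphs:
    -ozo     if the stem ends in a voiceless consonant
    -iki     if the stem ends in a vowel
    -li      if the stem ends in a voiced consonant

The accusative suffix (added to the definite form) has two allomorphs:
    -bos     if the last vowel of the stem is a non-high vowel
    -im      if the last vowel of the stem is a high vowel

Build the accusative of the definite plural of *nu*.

The final sound of *nu* is /u/, which is a vowel, so the plural suffix is -pap, giving *nupap*.
The final sound of the plural form *nupap* is /p/, which is a voiceless consonant, so the definite suffix is -ozo, giving *nupapozo*.
The definite form *nupapozo* — last vowel /o/ (a non-high vowel) → -bos → *nupapozobos*.

nupapozobos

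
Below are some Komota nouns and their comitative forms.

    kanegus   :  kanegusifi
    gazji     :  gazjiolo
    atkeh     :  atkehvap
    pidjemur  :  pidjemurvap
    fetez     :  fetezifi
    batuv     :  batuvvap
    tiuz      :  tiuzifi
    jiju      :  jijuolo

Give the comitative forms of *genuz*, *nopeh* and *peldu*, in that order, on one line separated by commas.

genuzifi, nopehvap, pelduolo

The suffix is conditioned by the final sound: -ifi when the stem ends in a sibilant (*kanegus*, *fetez*, *tiuz*); -vap when the stem ends in a non-sibilant consonant (*atkeh*, *pidjemur*, *batuv*); -olo when the stem ends in a vowel (*gazji*, *jiju*).
*genuz*: final sound = /z/, a sibilant → -ifi → *genuzifi*.
The final sound of *nopeh* is /h/, which is a non-sibilant consonant, so the suffix is -vap, giving *nopehvap*.
The final sound of *peldu* is /u/, which is a vowel, so the suffix is -olo, giving *pelduolo*.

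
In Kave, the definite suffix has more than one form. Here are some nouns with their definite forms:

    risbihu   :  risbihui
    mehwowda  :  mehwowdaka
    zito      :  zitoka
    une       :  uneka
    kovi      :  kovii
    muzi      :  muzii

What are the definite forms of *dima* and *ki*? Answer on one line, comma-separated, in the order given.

The alternation tracks the last vowel of the stem — -i when the last vowel of the stem is a high vowel (*risbihu*, *kovi*, *muzi*); -ka when the last vowel of the stem is a non-high vowel (*mehwowda*, *zito*, *une*).
Since the last vowel of *dima* is /a/ (a non-high vowel), it takes -ka, giving *dimaka*.
The last vowel of *ki* is /i/, which is a high vowel, so the suffix is -i, giving *kii*.

dimaka, kii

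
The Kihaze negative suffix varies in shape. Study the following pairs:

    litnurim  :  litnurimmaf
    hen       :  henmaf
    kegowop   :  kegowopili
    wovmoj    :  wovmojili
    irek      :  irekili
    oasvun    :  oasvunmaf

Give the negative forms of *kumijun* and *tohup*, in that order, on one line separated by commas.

kumijunmaf, tohupili

The suffix is conditioned by the final consonant: -maf when the stem ends in a nasal (*litnurim*, *hen*, *oasvun*); -ili when the stem ends in a non-nasal consonant (*kegowop*, *wovmoj*, *irek*).
Since the final consonant of *kumijun* is /n/ (a nasal), it takes -maf, giving *kumijunmaf*.
The final consonant of *tohup* is /p/, which is non-nasal, so the suffix is -ili, giving *tohupili*.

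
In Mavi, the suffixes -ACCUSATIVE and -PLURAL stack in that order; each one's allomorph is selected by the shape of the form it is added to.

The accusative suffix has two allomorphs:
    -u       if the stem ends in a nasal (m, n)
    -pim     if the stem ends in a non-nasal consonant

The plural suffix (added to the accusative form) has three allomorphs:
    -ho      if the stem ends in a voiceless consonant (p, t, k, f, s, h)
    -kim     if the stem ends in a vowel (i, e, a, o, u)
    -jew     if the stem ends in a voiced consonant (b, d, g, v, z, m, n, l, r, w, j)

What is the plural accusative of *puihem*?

The final consonant of *puihem* is /m/, which is a nasal, so the accusative suffix is -u, giving *puihemu*.
The accusative form *puihemu*: final sound = /u/, a vowel → -kim → *puihemukim*.

puihemukim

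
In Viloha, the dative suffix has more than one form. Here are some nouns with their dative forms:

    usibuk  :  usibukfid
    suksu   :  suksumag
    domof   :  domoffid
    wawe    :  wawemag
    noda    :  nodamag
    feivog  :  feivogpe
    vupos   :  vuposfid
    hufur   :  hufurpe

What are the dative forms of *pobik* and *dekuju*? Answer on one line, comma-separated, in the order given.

The pattern is voicing of the final sound: -fid when the stem ends in a voiceless consonant (*usibuk*, *domof*, *vupos*); -pe when the stem ends in a voiced consonant (*feivog*, *hufur*); -mag when the stem ends in a vowel (*suksu*, *wawe*, *noda*).
The final sound of *pobik* is /k/, which is a voiceless consonant, so the suffix is -fid, giving *pobikfid*.
*dekuju* — final sound /u/ (a vowel) → -mag → *dekujumag*.

pobikfid, dekujumag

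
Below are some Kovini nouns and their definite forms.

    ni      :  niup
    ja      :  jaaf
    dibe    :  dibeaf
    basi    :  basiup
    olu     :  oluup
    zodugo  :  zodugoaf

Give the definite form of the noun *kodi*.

kodiup

The pattern is height harmony: -up when the last vowel of the stem is a high vowel (*ni*, *basi*, *olu*); -af when the last vowel of the stem is a non-high vowel (*ja*, *dibe*, *zodugo*).
*kodi*: last vowel = /i/, a high vowel → -up → *kodiup*.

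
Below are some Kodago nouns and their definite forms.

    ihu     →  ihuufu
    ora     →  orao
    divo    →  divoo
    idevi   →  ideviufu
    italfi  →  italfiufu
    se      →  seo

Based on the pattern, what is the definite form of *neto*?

netoo

The suffix is conditioned by the last vowel: -ufu when the last vowel of the stem is a high vowel (*ihu*, *idevi*, *italfi*); -o when the last vowel of the stem is a non-high vowel (*ora*, *divo*, *se*).
Since the last vowel of *neto* is /o/ (a non-high vowel), it takes -o, giving *netoo*.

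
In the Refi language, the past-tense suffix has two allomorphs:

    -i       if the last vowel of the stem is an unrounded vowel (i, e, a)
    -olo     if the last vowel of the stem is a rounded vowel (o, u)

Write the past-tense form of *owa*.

owai

*owa* — last vowel /a/ (an unrounded vowel) → -i → *owai*.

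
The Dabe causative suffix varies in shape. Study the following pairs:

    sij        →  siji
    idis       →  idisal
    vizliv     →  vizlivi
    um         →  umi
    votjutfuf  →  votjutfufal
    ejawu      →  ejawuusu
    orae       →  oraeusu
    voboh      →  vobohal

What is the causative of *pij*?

The pattern is voicing of the final sound: -al when the stem ends in a voiceless consonant (*idis*, *votjutfuf*, *voboh*); -i when the stem ends in a voiced consonant (*sij*, *vizliv*, *um*); -usu when the stem ends in a vowel (*ejawu*, *orae*).
*pij* — final sound /j/ (a voiced consonant) → -i → *piji*.

piji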